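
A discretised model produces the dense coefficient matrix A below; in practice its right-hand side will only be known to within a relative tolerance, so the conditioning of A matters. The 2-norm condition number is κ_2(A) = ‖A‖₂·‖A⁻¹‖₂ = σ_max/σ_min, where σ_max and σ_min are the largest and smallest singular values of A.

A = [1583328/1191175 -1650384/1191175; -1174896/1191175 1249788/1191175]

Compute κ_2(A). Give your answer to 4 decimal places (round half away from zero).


205.3750

M = AᵀA = [155492326656/56755915225 -6530352192/2270236609; -6530352192/2270236609 171429495696/56755915225]. tr(M)=388729872/67486225, det(M)=1327104/1687155625
λ_max, λ_min = (388729872/67486225 ± √6043863343474944/182175622590025)/2 = 144/25, 9216/67486225
κ_2(A) = √(λ_max/λ_min) = √((144/25) / (9216/67486225)) = 205.3750


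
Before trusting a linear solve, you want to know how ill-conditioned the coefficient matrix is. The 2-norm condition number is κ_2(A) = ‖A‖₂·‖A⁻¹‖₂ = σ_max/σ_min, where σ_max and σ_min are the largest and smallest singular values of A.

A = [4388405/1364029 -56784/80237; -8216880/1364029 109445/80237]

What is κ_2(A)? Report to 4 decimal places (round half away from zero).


391.4000

AᵀA = [300260260825/6437976169 -67558095360/6437976169; -67558095360/6437976169 15202630681/6437976169]; tr = 187663826/3829849, det = 60025/3829849
eigenvalues of AᵀA: λ = (tr ± √(tr²−4·det))/2 = 49, 1225/3829849
so κ_2 = √(49 / (1225/3829849)) = 391.4000


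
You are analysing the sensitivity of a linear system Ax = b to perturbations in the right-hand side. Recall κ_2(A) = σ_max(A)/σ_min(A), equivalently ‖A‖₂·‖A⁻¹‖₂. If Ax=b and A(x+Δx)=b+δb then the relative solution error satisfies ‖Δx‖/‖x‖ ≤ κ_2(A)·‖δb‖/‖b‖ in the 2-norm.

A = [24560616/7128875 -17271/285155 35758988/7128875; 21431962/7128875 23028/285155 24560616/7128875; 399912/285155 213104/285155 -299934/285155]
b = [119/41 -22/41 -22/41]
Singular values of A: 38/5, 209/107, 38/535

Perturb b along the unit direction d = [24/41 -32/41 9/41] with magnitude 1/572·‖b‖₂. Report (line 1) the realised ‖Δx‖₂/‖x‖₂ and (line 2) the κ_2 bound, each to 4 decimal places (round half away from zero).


0.0026
0.1871

σ_max = 38/5, σ_min = 38/535
κ_2(A) = (38/5) / (38/535) = 107.0000
κ_2(A)·‖δb‖/‖b‖ = 0.1871
solve Ax = b  →  x = [-8.8841 25.7950 6.9921]
2-norm of b is 3.0000; of x, 28.1638
δb = ε·‖b‖·d = [0.0031 -0.0041 0.0012]; solving A·Δx = δb gives ‖Δx‖ = 0.0738
realised ‖Δx‖/‖x‖ = 0.0026
so the bound overstates the realised error by a factor of ≈ 71.3482 (computed from the unrounded values)


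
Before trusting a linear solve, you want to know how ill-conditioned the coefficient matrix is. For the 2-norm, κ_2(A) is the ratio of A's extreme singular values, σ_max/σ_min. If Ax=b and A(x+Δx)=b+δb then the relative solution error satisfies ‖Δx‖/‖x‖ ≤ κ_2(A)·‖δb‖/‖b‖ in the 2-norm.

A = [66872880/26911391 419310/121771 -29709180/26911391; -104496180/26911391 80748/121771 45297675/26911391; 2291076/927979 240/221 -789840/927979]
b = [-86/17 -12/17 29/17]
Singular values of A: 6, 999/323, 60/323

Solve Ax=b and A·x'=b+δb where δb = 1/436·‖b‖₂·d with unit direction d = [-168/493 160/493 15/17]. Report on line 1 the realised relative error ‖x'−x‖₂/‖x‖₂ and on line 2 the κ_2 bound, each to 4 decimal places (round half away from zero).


0.0041
0.0741

σ_max = 6, σ_min = 60/323
κ_2(A) = 6 / (60/323) = 32.3000
worst-case relative error ≤ 32.3000 × 1/436 = 0.0741
solve Ax = b  →  x = [6.3867 -1.3220 14.8347]
2-norm of b is 5.3852; of x, 16.2051
re-solving with b+δb shifts x by Δx of norm 0.0665
realised ‖Δx‖/‖x‖ = 0.0041
tightness: 0.0041 against a bound of 0.0741 (unrounded ratio ≈ 0.0554)


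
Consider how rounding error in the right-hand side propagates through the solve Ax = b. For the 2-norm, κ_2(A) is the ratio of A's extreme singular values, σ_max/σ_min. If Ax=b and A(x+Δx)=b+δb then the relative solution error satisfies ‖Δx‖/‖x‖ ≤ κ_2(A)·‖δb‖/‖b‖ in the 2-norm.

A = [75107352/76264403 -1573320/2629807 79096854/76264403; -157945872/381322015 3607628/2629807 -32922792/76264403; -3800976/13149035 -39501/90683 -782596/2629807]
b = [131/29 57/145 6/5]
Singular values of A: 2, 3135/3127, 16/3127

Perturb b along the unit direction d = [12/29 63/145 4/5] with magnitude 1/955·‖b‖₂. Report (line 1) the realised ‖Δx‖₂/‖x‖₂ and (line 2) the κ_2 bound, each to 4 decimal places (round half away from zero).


0.0016
0.4093

largest singular value 2, smallest 16/3127
condition number: 2 ÷ (16/3127) = 390.8750
bound on ‖Δx‖/‖x‖: κ·ε = 390.8750·1/955 = 0.4093
solve Ax = b  →  x = [-422.8732 0.4101 406.1363]
2-norm of b is 4.6904; of x, 586.3178
re-solving with b+δb shifts x by Δx of norm 0.9599
relative error = 0.0016
tightness: 0.0016 against a bound of 0.4093 (unrounded ratio ≈ 0.0040)


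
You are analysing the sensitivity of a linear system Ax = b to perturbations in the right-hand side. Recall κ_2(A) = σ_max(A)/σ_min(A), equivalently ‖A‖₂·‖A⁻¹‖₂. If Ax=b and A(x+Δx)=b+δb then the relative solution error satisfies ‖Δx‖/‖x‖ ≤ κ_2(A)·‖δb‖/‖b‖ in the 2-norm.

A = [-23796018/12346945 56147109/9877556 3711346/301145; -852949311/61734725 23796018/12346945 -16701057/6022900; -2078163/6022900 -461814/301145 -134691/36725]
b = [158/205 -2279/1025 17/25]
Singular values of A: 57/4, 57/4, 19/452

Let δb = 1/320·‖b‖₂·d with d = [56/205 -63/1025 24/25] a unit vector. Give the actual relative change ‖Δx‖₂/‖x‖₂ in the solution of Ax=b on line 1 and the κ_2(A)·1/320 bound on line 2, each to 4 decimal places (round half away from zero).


σ_max = 57/4, σ_min = 19/452
condition number: (57/4) ÷ (19/452) = 339.0000
worst-case relative error ≤ 339.0000 × 1/320 = 1.0594
solve Ax = b  →  x = [-4.6775 -21.4284 9.2146]
2-norm of b is 2.4495; of x, 23.7900
re-solving with b+δb shifts x by Δx of norm 0.1821
dividing the unrounded norms, ‖Δx‖/‖x‖ = 0.0077
so the bound overstates the realised error by a factor of ≈ 138.3992 (computed from the unrounded values)

0.0077
1.0594


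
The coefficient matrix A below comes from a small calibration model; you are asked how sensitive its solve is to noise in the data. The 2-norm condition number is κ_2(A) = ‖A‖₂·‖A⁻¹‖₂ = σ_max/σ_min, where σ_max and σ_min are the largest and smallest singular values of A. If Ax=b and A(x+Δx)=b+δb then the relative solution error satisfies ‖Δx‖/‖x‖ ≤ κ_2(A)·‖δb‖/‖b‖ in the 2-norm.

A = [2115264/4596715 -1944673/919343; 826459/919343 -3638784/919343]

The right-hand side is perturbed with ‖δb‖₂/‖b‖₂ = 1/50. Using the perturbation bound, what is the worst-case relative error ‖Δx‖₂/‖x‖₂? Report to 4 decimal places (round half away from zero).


AᵀA = [74568179089/73113456025 -66263064768/14622691205; -66263064768/14622691205 58901391265/2924538241]; tr = 920346794/43494025, det = 279841/43494025
λ_max, λ_min = (920346794/43494025 ± √846989535580278336/1891730210700625)/2 = 529/25, 529/1739761
σ_max=√(529/25)=(23/5), σ_min=√(529/1739761)=(23/1319) → κ = 263.8000
κ_2(A)·‖δb‖/‖b‖ = 5.2760

5.2760


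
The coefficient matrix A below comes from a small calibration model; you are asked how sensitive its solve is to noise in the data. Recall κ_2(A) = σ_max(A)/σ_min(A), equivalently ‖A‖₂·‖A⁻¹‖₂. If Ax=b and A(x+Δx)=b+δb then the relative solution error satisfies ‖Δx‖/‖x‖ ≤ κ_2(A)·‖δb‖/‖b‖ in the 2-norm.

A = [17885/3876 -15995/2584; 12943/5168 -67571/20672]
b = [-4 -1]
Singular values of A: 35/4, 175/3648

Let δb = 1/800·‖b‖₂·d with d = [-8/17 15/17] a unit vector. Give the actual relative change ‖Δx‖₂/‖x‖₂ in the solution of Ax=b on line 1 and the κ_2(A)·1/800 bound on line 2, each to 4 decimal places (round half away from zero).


0.0052
0.2280

largest singular value 35/4, smallest 175/3648
κ = σ_max/σ_min = (35/4)/(175/3648) = 182.4000
κ_2(A)·‖δb‖/‖b‖ = 0.2280
solve Ax = b  →  x = [16.4023 12.8731]
‖b‖ = 4.1231, ‖x‖ = 20.8507
re-solving with b+δb shifts x by Δx of norm 0.1074
dividing the unrounded norms, ‖Δx‖/‖x‖ = 0.0052
so the bound overstates the realised error by a factor of ≈ 44.2491 (computed from the unrounded values)


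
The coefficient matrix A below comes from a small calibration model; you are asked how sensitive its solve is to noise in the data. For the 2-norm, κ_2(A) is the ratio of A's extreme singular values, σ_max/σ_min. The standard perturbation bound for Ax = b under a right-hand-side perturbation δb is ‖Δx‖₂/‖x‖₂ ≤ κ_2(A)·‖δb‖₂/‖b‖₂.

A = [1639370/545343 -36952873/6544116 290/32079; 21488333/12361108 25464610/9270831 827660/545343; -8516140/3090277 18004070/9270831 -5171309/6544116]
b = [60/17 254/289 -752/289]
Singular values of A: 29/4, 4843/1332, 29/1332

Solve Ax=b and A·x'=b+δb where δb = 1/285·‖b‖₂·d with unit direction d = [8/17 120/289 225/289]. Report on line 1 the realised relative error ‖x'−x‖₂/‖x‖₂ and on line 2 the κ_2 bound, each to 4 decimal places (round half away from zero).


0.9251
1.1684

σ_max = 29/4, σ_min = 29/1332
κ = σ_max/σ_min = (29/4)/(29/1332) = 333.0000
κ_2(A)·‖δb‖/‖b‖ = 1.1684
solve Ax = b  →  x = [0.6879 -0.2584 0.2589]
‖b‖₂ = 4.4721 and ‖x‖₂ = 0.7791
re-solving with b+δb shifts x by Δx of norm 0.7207
relative error = 0.9251
tightness: 0.9251 against a bound of 1.1684 (unrounded ratio ≈ 0.7918)


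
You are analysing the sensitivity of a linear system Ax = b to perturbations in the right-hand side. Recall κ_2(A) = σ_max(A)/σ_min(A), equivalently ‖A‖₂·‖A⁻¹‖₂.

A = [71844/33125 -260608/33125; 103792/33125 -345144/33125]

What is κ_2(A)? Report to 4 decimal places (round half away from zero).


90.1000

form AᵀA = [637373584/43890625 -2181852288/43890625; -2181852288/43890625 7481636416/43890625] with trace 12990416/70225 and determinant 295936/70225
solving λ² − 12990416/70225·λ + 295936/70225 = 0 gives λ = 4624/25, 64/2809
so κ_2 = √((4624/25) / (64/2809)) = 90.1000


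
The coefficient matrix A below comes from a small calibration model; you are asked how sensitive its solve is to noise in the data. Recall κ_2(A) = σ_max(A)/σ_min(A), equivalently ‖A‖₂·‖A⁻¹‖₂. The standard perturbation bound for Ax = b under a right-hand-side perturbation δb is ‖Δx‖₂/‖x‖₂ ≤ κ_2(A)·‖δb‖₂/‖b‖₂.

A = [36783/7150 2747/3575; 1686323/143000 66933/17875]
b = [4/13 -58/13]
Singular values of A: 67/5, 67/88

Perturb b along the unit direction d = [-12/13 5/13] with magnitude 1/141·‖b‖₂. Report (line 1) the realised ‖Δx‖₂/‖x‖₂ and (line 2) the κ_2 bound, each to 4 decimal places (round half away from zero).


from the listed singular values, σ₁ = 67/5, σ_n = 67/88
κ_2(A) = (67/5) / (67/88) = 17.6000
κ_2(A)·‖δb‖/‖b‖ = 0.1248
solve Ax = b  →  x = [0.4490 -2.6054]
‖b‖₂ = 4.4721 and ‖x‖₂ = 2.6438
re-solving with b+δb shifts x by Δx of norm 0.0417
realised ‖Δx‖/‖x‖ = 0.0158
tightness: 0.0158 against a bound of 0.1248 (unrounded ratio ≈ 0.1262)

0.0158
0.1248


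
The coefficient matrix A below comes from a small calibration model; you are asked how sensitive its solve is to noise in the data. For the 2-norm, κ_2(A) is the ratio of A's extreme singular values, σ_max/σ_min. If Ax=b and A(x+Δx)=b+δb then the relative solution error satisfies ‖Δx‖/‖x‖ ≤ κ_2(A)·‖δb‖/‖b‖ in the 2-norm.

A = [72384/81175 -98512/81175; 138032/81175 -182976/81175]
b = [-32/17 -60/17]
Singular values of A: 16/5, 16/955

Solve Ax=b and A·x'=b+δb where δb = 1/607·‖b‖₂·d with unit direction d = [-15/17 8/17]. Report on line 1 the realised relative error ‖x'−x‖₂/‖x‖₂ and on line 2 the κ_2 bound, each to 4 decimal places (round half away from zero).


largest singular value 16/5, smallest 16/955
κ = σ_max/σ_min = (16/5)/(16/955) = 191.0000
worst-case relative error ≤ 191.0000 × 1/607 = 0.3147
solve Ax = b  →  x = [-0.7500 1.0000]
‖b‖ = 4.0000, ‖x‖ = 1.2500
re-solving with b+δb shifts x by Δx of norm 0.3933
relative error = 0.3147
realised/bound = 1 exactly: the bound is attained for this b and d

0.3147
0.3147


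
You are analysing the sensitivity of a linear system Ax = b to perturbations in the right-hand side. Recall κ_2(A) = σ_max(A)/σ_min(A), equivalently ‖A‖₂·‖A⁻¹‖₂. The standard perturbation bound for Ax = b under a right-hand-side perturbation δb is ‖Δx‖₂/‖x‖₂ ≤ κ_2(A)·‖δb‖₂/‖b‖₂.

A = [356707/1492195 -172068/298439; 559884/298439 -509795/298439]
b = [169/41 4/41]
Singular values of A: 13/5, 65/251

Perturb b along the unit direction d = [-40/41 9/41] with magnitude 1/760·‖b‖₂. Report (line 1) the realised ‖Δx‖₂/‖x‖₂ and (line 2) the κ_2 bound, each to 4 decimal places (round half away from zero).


σ_max = 13/5, σ_min = 65/251
κ_2(A) = (13/5) / (65/251) = 10.0400
perturbation bound = 10.0400·1/760 = 0.0132
solve Ax = b  →  x = [-10.3740 -11.4504]
‖b‖ = 4.1231, ‖x‖ = 15.4509
δb = ε·‖b‖·d = [-0.0053 0.0012]; solving A·Δx = δb gives ‖Δx‖ = 0.0209
relative error = 0.0014
tightness: 0.0014 against a bound of 0.0132 (unrounded ratio ≈ 0.1026)

0.0014
0.0132


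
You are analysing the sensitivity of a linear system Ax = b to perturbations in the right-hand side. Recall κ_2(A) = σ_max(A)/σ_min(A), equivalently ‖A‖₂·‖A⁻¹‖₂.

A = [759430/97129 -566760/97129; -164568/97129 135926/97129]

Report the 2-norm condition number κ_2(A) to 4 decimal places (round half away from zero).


M = AᵀA = [359200804/5612161 -269353728/5612161; -269353728/5612161 202077796/5612161]. tr(M)=561278600/5612161, det(M)=6250000/5612161
solving λ² − 561278600/5612161·λ + 6250000/5612161 = 0 gives λ = 100, 62500/5612161
σ_max=√100=10, σ_min=√(62500/5612161)=(250/2369) → κ = 94.7600

94.7600


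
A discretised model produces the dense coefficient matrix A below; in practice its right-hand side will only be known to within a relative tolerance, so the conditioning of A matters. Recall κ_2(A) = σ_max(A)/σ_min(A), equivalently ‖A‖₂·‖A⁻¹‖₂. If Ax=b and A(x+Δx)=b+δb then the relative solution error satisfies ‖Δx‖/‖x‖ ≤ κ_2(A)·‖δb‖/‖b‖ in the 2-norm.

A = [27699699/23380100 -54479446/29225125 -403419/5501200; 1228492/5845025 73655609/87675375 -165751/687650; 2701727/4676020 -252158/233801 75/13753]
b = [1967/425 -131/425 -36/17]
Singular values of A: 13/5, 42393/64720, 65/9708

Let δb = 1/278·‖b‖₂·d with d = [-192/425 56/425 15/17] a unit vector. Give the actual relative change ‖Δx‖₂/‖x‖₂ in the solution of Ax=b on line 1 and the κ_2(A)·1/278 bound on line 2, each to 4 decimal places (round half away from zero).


σ_max = 13/5, σ_min = 65/9708
κ_2(A) = (13/5) / (65/9708) = 388.3200
κ_2(A)·‖δb‖/‖b‖ = 1.3968
solve Ax = b  →  x = [-200.9564 -108.4844 -552.0475]
2-norm of b is 5.0990; of x, 597.4184
δb = ε·‖b‖·d = [-0.0083 0.0024 0.0162]; solving A·Δx = δb gives ‖Δx‖ = 2.7394
realised ‖Δx‖/‖x‖ = 0.0046
tightness: 0.0046 against a bound of 1.3968 (unrounded ratio ≈ 0.0033)

0.0046
1.3968


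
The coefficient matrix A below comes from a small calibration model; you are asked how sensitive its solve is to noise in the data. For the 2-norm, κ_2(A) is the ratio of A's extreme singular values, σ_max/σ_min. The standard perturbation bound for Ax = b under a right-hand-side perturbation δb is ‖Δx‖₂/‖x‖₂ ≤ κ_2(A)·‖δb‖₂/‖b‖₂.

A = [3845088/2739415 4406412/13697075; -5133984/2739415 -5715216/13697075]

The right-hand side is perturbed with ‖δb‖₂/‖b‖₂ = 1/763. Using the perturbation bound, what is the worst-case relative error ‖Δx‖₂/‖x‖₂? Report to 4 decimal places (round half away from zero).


0.4378

AᵀA = [1645699737600/300175781689 1851394776192/1500878908445; 1851394776192/1500878908445 2083206425616/7504394542225]; tr = 25714277136/4464244225, det = 1327104/4464244225
solving λ² − 25714277136/4464244225·λ + 1327104/4464244225 = 0 gives λ = 144/25, 9216/178569769
κ_2(A) = √(λ_max/λ_min) = √((144/25) / (9216/178569769)) = 334.0750
perturbation bound = 334.0750·1/763 = 0.4378


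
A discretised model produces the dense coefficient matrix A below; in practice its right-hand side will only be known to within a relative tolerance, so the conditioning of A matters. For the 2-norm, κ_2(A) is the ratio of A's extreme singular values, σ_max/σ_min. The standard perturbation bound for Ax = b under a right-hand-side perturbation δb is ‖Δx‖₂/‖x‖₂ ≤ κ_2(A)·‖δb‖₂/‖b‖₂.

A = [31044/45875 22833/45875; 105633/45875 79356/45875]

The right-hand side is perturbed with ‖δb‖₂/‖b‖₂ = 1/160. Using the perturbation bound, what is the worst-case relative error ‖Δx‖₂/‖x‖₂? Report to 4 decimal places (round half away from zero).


M = AᵀA = [19395297/3367225 14546304/3367225; 14546304/3367225 10909953/3367225]. tr(M)=1212210/134689, det(M)=81/134689
char-poly roots: 9 and 9/134689
κ = σ_max/σ_min = 3/(3/367) = 367.0000
worst-case relative error ≤ 367.0000 × 1/160 = 2.2938

2.2938


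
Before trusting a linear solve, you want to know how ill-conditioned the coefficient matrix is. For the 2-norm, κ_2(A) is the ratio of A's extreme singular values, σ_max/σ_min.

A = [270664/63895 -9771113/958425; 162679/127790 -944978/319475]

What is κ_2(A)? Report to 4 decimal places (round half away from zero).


294.9000

M = AᵀA = [12780018425/653211364 -23002245145/489908523; -23002245145/489908523 165618400069/1469725569]. tr(M)=4600554829/34786404, det(M)=6996025/34786404
λ_max, λ_min = (4600554829/34786404 ± √21164131268427042841/1210093903251216)/2 = 529/4, 13225/8696601
so κ_2 = √((529/4) / (13225/8696601)) = 294.9000


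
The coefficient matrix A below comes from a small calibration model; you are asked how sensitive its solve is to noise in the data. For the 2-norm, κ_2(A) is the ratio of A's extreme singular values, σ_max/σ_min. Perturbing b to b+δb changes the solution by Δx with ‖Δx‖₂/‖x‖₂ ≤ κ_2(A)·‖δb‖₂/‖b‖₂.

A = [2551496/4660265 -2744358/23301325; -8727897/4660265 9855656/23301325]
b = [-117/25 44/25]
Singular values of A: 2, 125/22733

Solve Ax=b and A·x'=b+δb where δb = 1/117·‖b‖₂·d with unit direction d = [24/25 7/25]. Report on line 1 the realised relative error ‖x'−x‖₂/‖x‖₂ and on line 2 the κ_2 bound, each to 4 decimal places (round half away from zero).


0.0107
3.1088

from the listed singular values, σ₁ = 2, σ_n = 125/22733
condition number: 2 ÷ (125/22733) = 363.7280
perturbation bound = 363.7280·1/117 = 3.1088
solve Ax = b  →  x = [-161.1489 -709.3839]
‖b‖₂ = 5.0000 and ‖x‖₂ = 727.4575
re-solving with b+δb shifts x by Δx of norm 7.7720
relative error = 0.0107
so the bound overstates the realised error by a factor of ≈ 290.9830 (computed from the unrounded values)


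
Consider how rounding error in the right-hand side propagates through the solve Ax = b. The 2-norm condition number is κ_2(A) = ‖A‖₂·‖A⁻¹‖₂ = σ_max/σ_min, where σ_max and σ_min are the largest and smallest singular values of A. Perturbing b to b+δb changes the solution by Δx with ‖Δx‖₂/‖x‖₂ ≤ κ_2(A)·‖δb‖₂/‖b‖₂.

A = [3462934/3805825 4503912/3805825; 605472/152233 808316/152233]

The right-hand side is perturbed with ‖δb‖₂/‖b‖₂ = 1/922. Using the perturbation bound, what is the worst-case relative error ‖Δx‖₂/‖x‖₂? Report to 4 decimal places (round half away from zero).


form AᵀA = [143435232676/8616480625 191243123568/8616480625; 191243123568/8616480625 254993721424/8616480625] with trace 15937158164/344659225 and determinant 5345344/344659225
eigenvalues of AᵀA: λ = (tr ± √(tr²−4·det))/2 = 1156/25, 4624/13786369
so κ_2 = √((1156/25) / (4624/13786369)) = 371.3000
perturbation bound = 371.3000·1/922 = 0.4027

0.4027


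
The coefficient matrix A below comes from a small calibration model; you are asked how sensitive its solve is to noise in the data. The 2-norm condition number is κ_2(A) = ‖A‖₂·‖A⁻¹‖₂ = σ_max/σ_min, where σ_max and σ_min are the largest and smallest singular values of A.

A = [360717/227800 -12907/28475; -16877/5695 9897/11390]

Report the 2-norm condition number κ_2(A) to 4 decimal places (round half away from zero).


375.2000

M = AᵀA = [2027161801/179560000 -73906371/22445000; -73906371/22445000 10778989/11222500]. tr(M)=3519401/287296, det(M)=1225/1149184
λ_max, λ_min = (3519401/287296 ± √12385831461201/82538991616)/2 = 49/4, 25/287296
σ_max=√(49/4)=(7/2), σ_min=√(25/287296)=(5/536) → κ = 375.2000


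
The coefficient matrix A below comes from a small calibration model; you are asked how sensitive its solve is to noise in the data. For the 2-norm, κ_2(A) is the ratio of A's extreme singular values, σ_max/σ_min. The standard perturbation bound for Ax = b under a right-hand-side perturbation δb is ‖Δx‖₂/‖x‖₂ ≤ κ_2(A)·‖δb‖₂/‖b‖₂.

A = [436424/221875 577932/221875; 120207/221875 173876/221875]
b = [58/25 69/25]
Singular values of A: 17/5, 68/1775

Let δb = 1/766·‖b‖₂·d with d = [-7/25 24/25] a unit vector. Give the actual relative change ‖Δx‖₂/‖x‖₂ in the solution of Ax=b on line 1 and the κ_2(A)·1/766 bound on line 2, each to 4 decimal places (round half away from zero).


from the listed singular values, σ₁ = 17/5, σ_n = 68/1775
κ = σ_max/σ_min = (17/5)/(68/1775) = 88.7500
worst-case relative error ≤ 88.7500 × 1/766 = 0.1159
solve Ax = b  →  x = [-41.2353 32.0294]
‖b‖ = 3.6056, ‖x‖ = 52.2133
δb = ε·‖b‖·d = [-0.0013 0.0045]; solving A·Δx = δb gives ‖Δx‖ = 0.1229
relative error = 0.0024
so the bound overstates the realised error by a factor of ≈ 49.2367 (computed from the unrounded values)

0.0024
0.1159


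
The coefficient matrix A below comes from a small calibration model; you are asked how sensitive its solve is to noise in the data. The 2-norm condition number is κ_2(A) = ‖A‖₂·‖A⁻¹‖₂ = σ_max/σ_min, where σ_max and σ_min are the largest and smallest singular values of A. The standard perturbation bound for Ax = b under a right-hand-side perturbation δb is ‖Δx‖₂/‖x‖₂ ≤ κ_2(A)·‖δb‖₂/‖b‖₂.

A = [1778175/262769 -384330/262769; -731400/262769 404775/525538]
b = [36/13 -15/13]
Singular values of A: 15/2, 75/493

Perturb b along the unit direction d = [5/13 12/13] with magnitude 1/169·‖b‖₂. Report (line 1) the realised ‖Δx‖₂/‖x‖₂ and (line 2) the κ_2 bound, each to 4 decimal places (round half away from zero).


from the listed singular values, σ₁ = 15/2, σ_n = 75/493
κ = σ_max/σ_min = (15/2)/(75/493) = 49.3000
bound on ‖Δx‖/‖x‖: κ·ε = 49.3000·1/169 = 0.2917
solve Ax = b  →  x = [0.3902 -0.0878]
‖b‖₂ = 3.0000 and ‖x‖₂ = 0.4000
re-solving with b+δb shifts x by Δx of norm 0.1167
relative error = 0.2917
realised/bound = 1 exactly: the bound is attained for this b and d

0.2917
0.2917


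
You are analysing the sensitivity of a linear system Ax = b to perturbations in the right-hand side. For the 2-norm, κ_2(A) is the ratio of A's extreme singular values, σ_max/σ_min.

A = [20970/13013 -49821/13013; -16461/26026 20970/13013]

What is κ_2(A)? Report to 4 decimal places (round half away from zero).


115.5000

AᵀA = [12011409/4008004 -7203195/1002001; -7203195/1002001 17289189/1002001]; tr = 480285/23716, det = 729/23716
solving λ² − 480285/23716·λ + 729/23716 = 0 gives λ = 81/4, 9/5929
so κ_2 = √((81/4) / (9/5929)) = 115.5000


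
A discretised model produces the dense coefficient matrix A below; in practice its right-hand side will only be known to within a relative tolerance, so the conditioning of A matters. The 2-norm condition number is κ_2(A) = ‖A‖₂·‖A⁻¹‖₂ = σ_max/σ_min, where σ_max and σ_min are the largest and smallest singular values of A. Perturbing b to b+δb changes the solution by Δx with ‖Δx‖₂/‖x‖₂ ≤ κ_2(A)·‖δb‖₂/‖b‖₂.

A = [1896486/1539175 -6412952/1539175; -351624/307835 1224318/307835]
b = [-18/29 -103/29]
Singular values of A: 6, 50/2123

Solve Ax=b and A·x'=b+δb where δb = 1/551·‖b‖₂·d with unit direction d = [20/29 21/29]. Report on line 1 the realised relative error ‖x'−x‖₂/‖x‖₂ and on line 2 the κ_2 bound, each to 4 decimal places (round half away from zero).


0.0022
0.4624

σ_max = 6, σ_min = 50/2123
condition number: 6 ÷ (50/2123) = 254.7600
bound on ‖Δx‖/‖x‖: κ·ε = 254.7600·1/551 = 0.4624
solve Ax = b  →  x = [-122.1915 -35.9864]
2-norm of b is 3.6056; of x, 127.3804
δb = ε·‖b‖·d = [0.0045 0.0047]; solving A·Δx = δb gives ‖Δx‖ = 0.2778
relative error = 0.0022
so the bound overstates the realised error by a factor of ≈ 211.9739 (computed from the unrounded values)


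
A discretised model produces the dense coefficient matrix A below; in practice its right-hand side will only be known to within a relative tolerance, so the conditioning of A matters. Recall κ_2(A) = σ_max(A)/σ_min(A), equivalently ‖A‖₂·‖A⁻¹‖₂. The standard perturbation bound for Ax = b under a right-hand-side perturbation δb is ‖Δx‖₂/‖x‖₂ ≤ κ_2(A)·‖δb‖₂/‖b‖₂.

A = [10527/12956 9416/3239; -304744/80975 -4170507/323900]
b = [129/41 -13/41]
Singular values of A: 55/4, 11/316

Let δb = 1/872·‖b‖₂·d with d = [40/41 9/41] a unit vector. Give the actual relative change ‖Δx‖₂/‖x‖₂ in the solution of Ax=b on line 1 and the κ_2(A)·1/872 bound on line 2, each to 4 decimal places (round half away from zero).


0.0012
0.4530

largest singular value 55/4, smallest 11/316
κ_2(A) = (55/4) / (11/316) = 395.0000
bound on ‖Δx‖/‖x‖: κ·ε = 395.0000·1/872 = 0.4530
solve Ax = b  →  x = [-82.7142 24.2007]
‖b‖₂ = 3.1623 and ‖x‖₂ = 86.1818
δb = ε·‖b‖·d = [0.0035 0.0008]; solving A·Δx = δb gives ‖Δx‖ = 0.1042
dividing the unrounded norms, ‖Δx‖/‖x‖ = 0.0012
realised/bound (from unrounded values) ≈ 0.0027


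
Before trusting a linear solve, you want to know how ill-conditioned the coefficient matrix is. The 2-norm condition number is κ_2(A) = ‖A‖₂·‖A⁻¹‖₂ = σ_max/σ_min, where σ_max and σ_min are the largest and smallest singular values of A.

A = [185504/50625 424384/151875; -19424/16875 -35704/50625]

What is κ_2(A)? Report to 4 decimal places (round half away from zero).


AᵀA = [60491776/4100625 135946496/12301875; 135946496/12301875 306519616/36905625]; tr = 34037824/1476225, det = 65536/164025
eigenvalues of AᵀA: λ = (tr ± √(tr²−4·det))/2 = 576/25, 1024/59049
κ = σ_max/σ_min = (24/5)/(32/243) = 36.4500

36.4500


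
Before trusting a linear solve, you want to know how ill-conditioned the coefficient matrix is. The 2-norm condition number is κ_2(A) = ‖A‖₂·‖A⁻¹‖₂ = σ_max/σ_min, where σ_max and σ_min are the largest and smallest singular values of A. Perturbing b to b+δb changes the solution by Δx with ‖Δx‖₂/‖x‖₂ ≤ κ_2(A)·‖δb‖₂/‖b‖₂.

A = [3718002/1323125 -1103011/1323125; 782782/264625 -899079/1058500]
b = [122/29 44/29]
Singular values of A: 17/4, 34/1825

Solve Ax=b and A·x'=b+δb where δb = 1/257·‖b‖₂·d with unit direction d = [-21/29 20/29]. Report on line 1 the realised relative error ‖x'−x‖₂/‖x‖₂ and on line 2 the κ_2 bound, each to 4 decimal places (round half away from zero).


0.0087
0.8876

from the listed singular values, σ₁ = 17/4, σ_n = 34/1825
condition number: (17/4) ÷ (34/1825) = 228.1250
bound on ‖Δx‖/‖x‖: κ·ε = 228.1250·1/257 = 0.8876
solve Ax = b  →  x = [-29.1553 -103.3224]
2-norm of b is 4.4721; of x, 107.3571
Δx = A⁻¹·δb where δb = 1/257·4.4721·d; ‖Δx‖ = 0.9340
realised ‖Δx‖/‖x‖ = 0.0087
so the bound overstates the realised error by a factor of ≈ 102.0245 (computed from the unrounded values)


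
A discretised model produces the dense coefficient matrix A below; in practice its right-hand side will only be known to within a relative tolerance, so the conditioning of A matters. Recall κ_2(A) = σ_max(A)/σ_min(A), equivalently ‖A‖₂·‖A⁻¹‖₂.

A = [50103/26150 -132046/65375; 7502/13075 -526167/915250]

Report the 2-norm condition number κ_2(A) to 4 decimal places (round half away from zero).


146.4400

AᵀA = [4376689/1094116 -40206888/9573515; -40206888/9573515 5910938161/1340292100]; tr = 5636191093/670146050, det = 707281/214446736
char-poly roots: 841/100 and 21025/53611684
so κ_2 = √((841/100) / (21025/53611684)) = 146.4400


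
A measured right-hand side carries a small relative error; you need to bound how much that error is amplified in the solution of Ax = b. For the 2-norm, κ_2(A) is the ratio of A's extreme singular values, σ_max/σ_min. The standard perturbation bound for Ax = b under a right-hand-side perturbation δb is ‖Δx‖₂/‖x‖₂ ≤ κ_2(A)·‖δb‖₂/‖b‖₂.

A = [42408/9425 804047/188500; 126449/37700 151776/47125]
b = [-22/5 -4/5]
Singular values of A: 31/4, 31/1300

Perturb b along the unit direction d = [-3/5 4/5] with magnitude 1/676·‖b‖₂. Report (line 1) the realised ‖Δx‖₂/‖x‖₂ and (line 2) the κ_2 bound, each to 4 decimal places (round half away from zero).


0.0033
0.4808

σ_max = 31/4, σ_min = 31/1300
κ = σ_max/σ_min = (31/4)/(31/1300) = 325.0000
perturbation bound = 325.0000·1/676 = 0.4808
solve Ax = b  →  x = [-58.2158 60.3782]
2-norm of b is 4.4721; of x, 83.8726
with δb = [-0.0040 0.0053], A·Δx = δb → ‖Δx‖ = 0.2774
dividing the unrounded norms, ‖Δx‖/‖x‖ = 0.0033
realised/bound (from unrounded values) ≈ 0.0069


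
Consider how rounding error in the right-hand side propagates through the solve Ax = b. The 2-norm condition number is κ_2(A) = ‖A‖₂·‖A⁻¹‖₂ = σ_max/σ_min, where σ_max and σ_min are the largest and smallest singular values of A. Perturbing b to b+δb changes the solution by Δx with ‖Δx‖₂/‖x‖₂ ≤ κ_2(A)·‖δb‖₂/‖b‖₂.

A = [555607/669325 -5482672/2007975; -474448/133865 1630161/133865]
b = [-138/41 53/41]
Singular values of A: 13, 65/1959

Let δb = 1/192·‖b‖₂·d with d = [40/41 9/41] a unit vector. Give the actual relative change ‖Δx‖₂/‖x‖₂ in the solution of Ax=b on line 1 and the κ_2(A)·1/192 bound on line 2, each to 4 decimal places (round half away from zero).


0.0063
2.0406

from the listed singular values, σ₁ = 13, σ_n = 65/1959
condition number: 13 ÷ (65/1959) = 391.8000
κ_2(A)·‖δb‖/‖b‖ = 2.0406
solve Ax = b  →  x = [-86.8418 -25.1686]
‖b‖ = 3.6056, ‖x‖ = 90.4155
re-solving with b+δb shifts x by Δx of norm 0.5660
realised ‖Δx‖/‖x‖ = 0.0063
tightness: 0.0063 against a bound of 2.0406 (unrounded ratio ≈ 0.0031)


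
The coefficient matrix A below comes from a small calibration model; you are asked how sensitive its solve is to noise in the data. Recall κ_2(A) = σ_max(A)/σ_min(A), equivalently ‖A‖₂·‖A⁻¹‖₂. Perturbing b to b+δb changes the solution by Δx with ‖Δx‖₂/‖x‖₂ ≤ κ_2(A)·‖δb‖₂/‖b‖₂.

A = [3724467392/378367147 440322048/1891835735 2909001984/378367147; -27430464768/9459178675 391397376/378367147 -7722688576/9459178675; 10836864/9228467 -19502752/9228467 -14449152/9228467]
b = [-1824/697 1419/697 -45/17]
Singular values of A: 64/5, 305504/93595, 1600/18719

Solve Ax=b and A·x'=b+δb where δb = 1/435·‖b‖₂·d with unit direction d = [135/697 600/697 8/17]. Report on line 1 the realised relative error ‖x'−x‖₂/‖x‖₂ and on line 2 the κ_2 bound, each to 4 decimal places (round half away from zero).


largest singular value 64/5, smallest 1600/18719
κ = σ_max/σ_min = (64/5)/(1600/18719) = 149.7520
bound on ‖Δx‖/‖x‖: κ·ε = 149.7520·1/435 = 0.3443
solve Ax = b  →  x = [-0.5678 0.6655 0.3665]
‖b‖ = 4.2426, ‖x‖ = 0.9485
re-solving with b+δb shifts x by Δx of norm 0.1141
relative error = 0.1203
realised/bound (from unrounded values) ≈ 0.3495

0.1203
0.3443


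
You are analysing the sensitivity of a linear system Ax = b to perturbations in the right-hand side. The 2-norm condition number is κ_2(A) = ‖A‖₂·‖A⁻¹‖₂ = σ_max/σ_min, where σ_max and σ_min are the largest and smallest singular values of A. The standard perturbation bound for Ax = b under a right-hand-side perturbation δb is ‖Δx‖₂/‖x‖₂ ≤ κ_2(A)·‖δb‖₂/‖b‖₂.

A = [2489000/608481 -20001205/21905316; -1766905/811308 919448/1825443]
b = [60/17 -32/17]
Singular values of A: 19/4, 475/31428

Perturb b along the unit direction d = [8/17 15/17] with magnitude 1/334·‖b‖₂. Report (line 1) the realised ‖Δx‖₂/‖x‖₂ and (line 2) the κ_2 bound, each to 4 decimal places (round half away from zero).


0.9410
0.9410

largest singular value 19/4, smallest 475/31428
κ_2(A) = (19/4) / (475/31428) = 314.2800
worst-case relative error ≤ 314.2800 × 1/334 = 0.9410
solve Ax = b  →  x = [0.8216 -0.1849]
‖b‖₂ = 4.0000 and ‖x‖₂ = 0.8421
δb = ε·‖b‖·d = [0.0056 0.0106]; solving A·Δx = δb gives ‖Δx‖ = 0.7924
dividing the unrounded norms, ‖Δx‖/‖x‖ = 0.9410
realised/bound = 1 exactly: the bound is attained for this b and d


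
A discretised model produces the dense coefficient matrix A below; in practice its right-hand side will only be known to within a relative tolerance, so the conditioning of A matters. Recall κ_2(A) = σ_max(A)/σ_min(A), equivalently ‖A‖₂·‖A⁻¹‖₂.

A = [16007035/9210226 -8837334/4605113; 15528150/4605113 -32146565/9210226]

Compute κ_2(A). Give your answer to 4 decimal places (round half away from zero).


M = AᵀA = [4223940966025/293523401284 -1108367124480/73380850321; -1108367124480/73380850321 4656731938441/293523401284]. tr(M)=5279829313/174508562, det(M)=228765625/1396068496
eigenvalues of AᵀA: λ = (tr ± √(tr²−4·det))/2 = 121/4, 1890625/349017124
κ = σ_max/σ_min = (11/2)/(1375/18682) = 74.7280

74.7280


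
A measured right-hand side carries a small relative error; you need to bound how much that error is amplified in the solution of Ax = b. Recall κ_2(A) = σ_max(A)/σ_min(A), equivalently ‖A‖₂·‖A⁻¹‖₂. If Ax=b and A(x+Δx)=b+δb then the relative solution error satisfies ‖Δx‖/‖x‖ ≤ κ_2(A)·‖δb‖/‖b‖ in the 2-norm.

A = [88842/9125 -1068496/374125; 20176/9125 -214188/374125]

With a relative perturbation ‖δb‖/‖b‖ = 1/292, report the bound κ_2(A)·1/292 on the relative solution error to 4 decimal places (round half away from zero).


form AᵀA = [1659994388/16653125 -484140384/16653125; -484140384/16653125 141292112/16653125] with trace 14410292/133225 and determinant 1827904/3330625
λ_max, λ_min = (14410292/133225 ± √8304702076944/709956025)/2 = 2704/25, 676/133225
so κ_2 = √((2704/25) / (676/133225)) = 146.0000
κ_2(A)·‖δb‖/‖b‖ = 0.5000

0.5000


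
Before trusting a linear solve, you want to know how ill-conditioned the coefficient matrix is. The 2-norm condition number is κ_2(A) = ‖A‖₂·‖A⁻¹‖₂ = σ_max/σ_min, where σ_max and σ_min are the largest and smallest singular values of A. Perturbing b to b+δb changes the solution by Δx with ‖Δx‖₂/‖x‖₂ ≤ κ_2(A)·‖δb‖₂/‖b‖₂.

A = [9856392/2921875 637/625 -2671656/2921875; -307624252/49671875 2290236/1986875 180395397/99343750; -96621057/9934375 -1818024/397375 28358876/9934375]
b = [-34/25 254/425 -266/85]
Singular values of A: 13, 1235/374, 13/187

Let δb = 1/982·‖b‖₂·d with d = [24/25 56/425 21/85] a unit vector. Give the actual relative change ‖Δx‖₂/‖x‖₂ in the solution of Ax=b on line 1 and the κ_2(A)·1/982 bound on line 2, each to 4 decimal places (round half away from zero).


0.0018
0.1904

σ_max = 13, σ_min = 13/187
κ = σ_max/σ_min = 13/(13/187) = 187.0000
worst-case relative error ≤ 187.0000 × 1/982 = 0.1904
solve Ax = b  →  x = [-8.0764 0.6245 -27.6123]
‖b‖₂ = 3.4641 and ‖x‖₂ = 28.7760
Δx = A⁻¹·δb where δb = 1/982·3.4641·d; ‖Δx‖ = 0.0507
realised ‖Δx‖/‖x‖ = 0.0018
tightness: 0.0018 against a bound of 0.1904 (unrounded ratio ≈ 0.0093)


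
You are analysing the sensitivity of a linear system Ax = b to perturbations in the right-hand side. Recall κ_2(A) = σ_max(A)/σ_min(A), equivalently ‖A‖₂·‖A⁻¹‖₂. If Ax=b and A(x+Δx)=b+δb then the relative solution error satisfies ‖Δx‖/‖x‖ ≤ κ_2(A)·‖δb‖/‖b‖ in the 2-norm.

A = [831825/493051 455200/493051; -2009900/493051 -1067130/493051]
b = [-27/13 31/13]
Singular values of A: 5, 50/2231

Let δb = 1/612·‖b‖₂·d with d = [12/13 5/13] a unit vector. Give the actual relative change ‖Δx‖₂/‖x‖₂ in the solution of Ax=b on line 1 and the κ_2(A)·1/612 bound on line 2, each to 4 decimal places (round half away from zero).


from the listed singular values, σ₁ = 5, σ_n = 50/2231
κ = σ_max/σ_min = 5/(50/2231) = 223.1000
worst-case relative error ≤ 223.1000 × 1/612 = 0.3645
solve Ax = b  →  x = [20.4682 -39.6529]
‖b‖₂ = 3.1623 and ‖x‖₂ = 44.6240
re-solving with b+δb shifts x by Δx of norm 0.2306
dividing the unrounded norms, ‖Δx‖/‖x‖ = 0.0052
so the bound overstates the realised error by a factor of ≈ 70.5568 (computed from the unrounded values)

0.0052
0.3645


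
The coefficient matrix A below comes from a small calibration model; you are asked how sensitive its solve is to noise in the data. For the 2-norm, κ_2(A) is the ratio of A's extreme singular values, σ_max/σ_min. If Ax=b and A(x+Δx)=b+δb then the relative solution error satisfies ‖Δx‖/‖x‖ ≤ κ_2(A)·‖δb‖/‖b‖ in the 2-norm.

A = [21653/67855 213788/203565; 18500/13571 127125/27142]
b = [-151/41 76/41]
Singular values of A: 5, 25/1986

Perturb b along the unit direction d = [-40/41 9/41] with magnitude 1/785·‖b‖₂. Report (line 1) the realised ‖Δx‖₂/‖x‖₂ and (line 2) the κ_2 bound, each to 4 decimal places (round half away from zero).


from the listed singular values, σ₁ = 5, σ_n = 25/1986
condition number: 5 ÷ (25/1986) = 397.2000
κ_2(A)·‖δb‖/‖b‖ = 0.5060
solve Ax = b  →  x = [-304.9936 89.1648]
‖b‖₂ = 4.1231 and ‖x‖₂ = 317.7601
with δb = [-0.0051 0.0012], A·Δx = δb → ‖Δx‖ = 0.4172
relative error = 0.0013
so the bound overstates the realised error by a factor of ≈ 385.3407 (computed from the unrounded values)

0.0013
0.5060


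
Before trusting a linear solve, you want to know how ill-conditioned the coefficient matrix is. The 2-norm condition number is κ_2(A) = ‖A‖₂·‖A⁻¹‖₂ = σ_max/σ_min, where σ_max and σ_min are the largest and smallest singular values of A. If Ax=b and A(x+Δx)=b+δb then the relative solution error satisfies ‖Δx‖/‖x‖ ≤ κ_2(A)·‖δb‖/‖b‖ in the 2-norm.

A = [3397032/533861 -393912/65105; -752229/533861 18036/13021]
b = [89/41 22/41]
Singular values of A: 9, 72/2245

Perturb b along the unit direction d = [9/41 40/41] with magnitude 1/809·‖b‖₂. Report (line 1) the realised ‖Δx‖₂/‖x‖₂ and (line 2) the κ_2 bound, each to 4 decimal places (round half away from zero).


0.0028
0.3469

largest singular value 9, smallest 72/2245
κ = σ_max/σ_min = 9/(72/2245) = 280.6250
worst-case relative error ≤ 280.6250 × 1/809 = 0.3469
solve Ax = b  →  x = [21.6648 22.4258]
2-norm of b is 2.2361; of x, 31.1813
with δb = [0.0006 0.0027], A·Δx = δb → ‖Δx‖ = 0.0862
dividing the unrounded norms, ‖Δx‖/‖x‖ = 0.0028
so the bound overstates the realised error by a factor of ≈ 125.5025 (computed from the unrounded values)
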